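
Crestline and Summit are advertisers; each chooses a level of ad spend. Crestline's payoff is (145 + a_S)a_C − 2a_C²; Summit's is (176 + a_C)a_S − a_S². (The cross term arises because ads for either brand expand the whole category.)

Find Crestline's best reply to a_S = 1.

36.5

Expanding Crestline's payoff: 145a_C + a_Sa_C − 2a_C².
∂π/∂a_C = 145 + a_S − 4a_C = 0, so a_C = 36.25 + 0.25a_S.
At a_S = 1: a_C = 36.25 + 0.25·1 = 36.5.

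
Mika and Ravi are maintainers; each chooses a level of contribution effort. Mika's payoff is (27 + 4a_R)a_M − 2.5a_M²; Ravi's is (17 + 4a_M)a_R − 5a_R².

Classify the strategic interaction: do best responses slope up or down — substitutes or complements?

Expanding Mika's payoff: 27a_M + 4a_Ra_M − 2.5a_M².
∂π/∂a_M = 27 + 4a_R − 5a_M = 0, so a_M = 5.4 + 0.8a_R.
The best-response slope da_M/da_R = 0.8 > 0: the reaction function is upward-sloping, so the choices are strategic complements.

strategic complements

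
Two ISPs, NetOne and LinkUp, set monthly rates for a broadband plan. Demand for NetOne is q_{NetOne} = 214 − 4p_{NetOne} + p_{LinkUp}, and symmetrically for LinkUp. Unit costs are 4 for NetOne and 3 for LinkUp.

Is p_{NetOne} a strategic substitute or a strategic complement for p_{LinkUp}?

NetOne's profit: π = (p_{NetOne} − 4)(214 − 4p_{NetOne} + p_{LinkUp}).
∂π/∂p_{NetOne} = 230 − 8p_{NetOne} + p_{LinkUp} = 0 ⇒ p_{NetOne} = 28.75 + 0.125p_{LinkUp}.
The best-response slope dp_{NetOne}/dp_{LinkUp} = 0.125 > 0: the reaction function is upward-sloping, so the choices are strategic complements.

strategic complements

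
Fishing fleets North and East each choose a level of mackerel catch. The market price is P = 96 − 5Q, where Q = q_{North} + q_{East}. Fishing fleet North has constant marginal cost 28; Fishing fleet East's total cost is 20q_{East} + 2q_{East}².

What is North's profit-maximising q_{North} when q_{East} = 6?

3.8

Fishing fleet North's profit: π = q_{North}(96 − 5(q_{North} + q_{East})) − 28q_{North}.
∂π/∂q_{North} = 68 − 10q_{North} − 5q_{East} = 0, so q_{North} = 6.8 − 0.5q_{East}.
At q_{East} = 6: q_{North} = 6.8 − 0.5·6 = 3.8.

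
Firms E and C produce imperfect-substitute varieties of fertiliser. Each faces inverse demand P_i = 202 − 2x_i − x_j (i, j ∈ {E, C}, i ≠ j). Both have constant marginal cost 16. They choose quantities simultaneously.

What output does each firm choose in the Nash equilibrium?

Firm E's profit: π = x_E(202 − 2x_E − x_C) − 16x_E.
∂π/∂x_E = 186 − 4x_E − x_C = 0 ⇒ x_E = 46.5 − 0.25x_C.
The game is symmetric, so in equilibrium x_C = x_E: the reaction function gives 1.25x_E = 46.5, hence x_E = 37.2.

37.2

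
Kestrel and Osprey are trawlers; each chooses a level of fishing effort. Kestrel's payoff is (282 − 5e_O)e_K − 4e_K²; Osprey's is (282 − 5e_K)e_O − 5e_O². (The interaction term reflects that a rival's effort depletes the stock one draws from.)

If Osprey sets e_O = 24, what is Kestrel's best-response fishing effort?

Expanding Kestrel's payoff: 282e_K − 5e_Oe_K − 4e_K².
∂π/∂e_K = 282 − 5e_O − 8e_K = 0, so e_K = 35.25 − 0.625e_O.
At e_O = 24: e_K = 35.25 − 0.625·24 = 20.25.

20.25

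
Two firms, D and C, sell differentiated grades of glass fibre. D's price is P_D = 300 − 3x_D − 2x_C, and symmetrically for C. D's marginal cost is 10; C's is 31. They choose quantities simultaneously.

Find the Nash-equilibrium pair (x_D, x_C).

Firm D's profit: π = x_D(300 − 3x_D − 2x_C) − 10x_D.
∂π/∂x_D = 290 − 6x_D − 2x_C = 0 ⇒ x_D = 145/3 − (1/3)x_C.
Similarly x_C = 269/6 − (1/3)x_D.
Plugging x_C into D's best response: x_D = 145/3 − (1/3)(269/6 − (1/3)x_D) ⇒ (8/9)x_D = 601/18, so x_D = 37.5625.
Then x_C = 269/6 − (1/3)·37.5625 = 32.3125.

37.5625, 32.3125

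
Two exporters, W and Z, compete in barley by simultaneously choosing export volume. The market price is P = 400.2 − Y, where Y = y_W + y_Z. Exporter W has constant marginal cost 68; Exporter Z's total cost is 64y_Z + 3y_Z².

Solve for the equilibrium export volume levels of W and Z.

154.76, 22.68

Exporter W's profit: π = y_W(400.2 − (y_W + y_Z)) − 68y_W.
∂π/∂y_W = 332.2 − 2y_W − y_Z = 0, so y_W = 166.1 − 0.5y_Z.
For Z: ∂π/∂y_Z = 336.2 − 8y_Z − y_W = 0 ⇒ y_Z = 42.025 − 0.125y_W.
Substituting the second reaction function into the first: y_W = 166.1 − 0.5(42.025 − 0.125y_W), which gives 0.9375y_W = 145.0875 ⇒ y_W = 154.76.
Then y_Z = 42.025 − 0.125·154.76 = 22.68.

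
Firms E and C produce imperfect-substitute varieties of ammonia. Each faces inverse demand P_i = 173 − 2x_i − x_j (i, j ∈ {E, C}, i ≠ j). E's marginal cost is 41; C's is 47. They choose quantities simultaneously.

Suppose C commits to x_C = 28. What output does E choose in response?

Firm E's profit: π = x_E(173 − 2x_E − x_C) − 41x_E.
∂π/∂x_E = 132 − 4x_E − x_C = 0 ⇒ x_E = 33 − 0.25x_C.
At x_C = 28: x_E = 33 − 0.25·28 = 26.

26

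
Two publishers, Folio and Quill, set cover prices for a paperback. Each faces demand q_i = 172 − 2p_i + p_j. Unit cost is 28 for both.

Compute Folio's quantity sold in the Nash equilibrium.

Folio's profit: π = (p_{Folio} − 28)(172 − 2p_{Folio} + p_{Quill}).
∂π/∂p_{Folio} = 228 − 4p_{Folio} + p_{Quill} = 0 ⇒ p_{Folio} = 57 + 0.25p_{Quill}.
Setting p_{Folio} = p_{Quill} in the reaction function: p_{Folio} = 57 + 0.25p_{Folio}, so p_{Folio} = 57 / 0.75 = 76.
q_{Folio} = 172 − 2·76 + 76 = 96.

96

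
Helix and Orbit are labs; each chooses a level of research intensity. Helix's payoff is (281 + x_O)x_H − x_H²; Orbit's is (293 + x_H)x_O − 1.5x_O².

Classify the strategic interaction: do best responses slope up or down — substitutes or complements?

strategic complements

Expanding Helix's payoff: 281x_H + x_Ox_H − x_H².
∂π/∂x_H = 281 + x_O − 2x_H = 0, so x_H = 140.5 + 0.5x_O.
The best-response slope dx_H/dx_O = 0.5 > 0: the reaction function is upward-sloping, so the choices are strategic complements.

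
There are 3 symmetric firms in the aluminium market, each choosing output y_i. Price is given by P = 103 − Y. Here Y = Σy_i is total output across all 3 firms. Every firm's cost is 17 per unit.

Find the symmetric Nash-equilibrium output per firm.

A representative firm's profit is π_i = y_i(103 − Y) − 17y_i, with Y = y_i + Σ_{j≠i} y_j.
First-order condition: 86 − 2y_i − Σ_{j≠i} y_j = 0.
With identical firms, set every y_j = y: then 86 − 2y − 2y = 0, i.e. y = 86/4 = 21.5.

21.5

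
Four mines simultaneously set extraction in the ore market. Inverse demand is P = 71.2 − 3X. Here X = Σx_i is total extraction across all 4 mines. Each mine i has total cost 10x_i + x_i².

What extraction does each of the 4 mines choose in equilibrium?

A representative mine's profit is π_i = x_i(71.2 − 3X) − 10x_i − x_i², with X = x_i + Σ_{j≠i} x_j.
First-order condition: 61.2 − 8x_i − 3Σ_{j≠i} x_j = 0.
With identical mines, set every x_j = x: then 61.2 − 8x − 9x = 0, i.e. x = 61.2/17 = 3.6.

3.6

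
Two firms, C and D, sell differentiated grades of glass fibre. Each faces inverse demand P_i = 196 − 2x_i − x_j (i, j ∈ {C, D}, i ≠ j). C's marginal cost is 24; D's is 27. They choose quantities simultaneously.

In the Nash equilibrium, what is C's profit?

Firm C's profit: π = x_C(196 − 2x_C − x_D) − 24x_C.
∂π/∂x_C = 172 − 4x_C − x_D = 0 ⇒ x_C = 43 − 0.25x_D.
Similarly x_D = 42.25 − 0.25x_C.
Plugging x_D into C's best response: x_C = 43 − 0.25(42.25 − 0.25x_C) ⇒ 0.9375x_C = 32.4375, so x_C = 34.6.
Then x_D = 42.25 − 0.25·34.6 = 33.6.
P_C = 196 − 2·34.6 − 33.6 = 93.2.
Profit = (93.2 − 24)·34.6 = 2394.32.

2394.32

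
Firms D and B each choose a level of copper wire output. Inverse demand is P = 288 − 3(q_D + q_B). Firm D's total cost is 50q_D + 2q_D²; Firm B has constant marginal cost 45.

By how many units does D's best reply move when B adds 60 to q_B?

Firm D's profit: π = q_D(288 − 3(q_D + q_B)) − 50q_D − 2q_D².
∂π/∂q_D = 238 − 10q_D − 3q_B = 0, so q_D = 23.8 − 0.3q_B.
The reaction-function slope is −0.3, so a 60-unit rise in q_B moves q_D by −0.3 × 60 = −18. D's best response falls — the actions are strategic substitutes.

-18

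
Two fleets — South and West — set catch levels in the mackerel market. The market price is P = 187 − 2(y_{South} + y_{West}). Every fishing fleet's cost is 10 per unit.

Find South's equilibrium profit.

Fishing fleet South's profit: π = y_{South}(187 − 2(y_{South} + y_{West})) − 10y_{South}.
∂π/∂y_{South} = 177 − 4y_{South} − 2y_{West} = 0, so y_{South} = 44.25 − 0.5y_{West}.
By symmetry y_{West} = y_{South}; substituting into the reaction function, 1.5y_{South} = 44.25 and y_{South} = 29.5.
Price P = 187 − 2·59 = 69.
South's profit: (69 − 10)·29.5 = 1740.5.

1740.5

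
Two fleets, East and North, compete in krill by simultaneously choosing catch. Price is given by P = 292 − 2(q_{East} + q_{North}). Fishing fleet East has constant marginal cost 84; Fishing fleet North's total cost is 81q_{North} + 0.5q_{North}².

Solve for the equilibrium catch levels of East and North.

Fishing fleet East's profit: π = q_{East}(292 − 2(q_{East} + q_{North})) − 84q_{East}.
∂π/∂q_{East} = 208 − 4q_{East} − 2q_{North} = 0, so q_{East} = 52 − 0.5q_{North}.
For North: ∂π/∂q_{North} = 211 − 5q_{North} − 2q_{East} = 0 ⇒ q_{North} = 42.2 − 0.4q_{East}.
Solving the two reaction functions simultaneously: (1 − (−0.5)(−0.4))q_{East} = 52 − 0.5·42.2, so 0.8q_{East} = 30.9 and q_{East} = 38.625.
Then q_{North} = 42.2 − 0.4·38.625 = 26.75.

38.625, 26.75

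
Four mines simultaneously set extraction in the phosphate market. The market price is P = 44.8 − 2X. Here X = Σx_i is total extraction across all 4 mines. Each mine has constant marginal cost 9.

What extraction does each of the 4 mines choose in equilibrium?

3.58

A representative mine's profit is π_i = x_i(44.8 − 2X) − 9x_i, with X = x_i + Σ_{j≠i} x_j.
First-order condition: 35.8 − 4x_i − 2Σ_{j≠i} x_j = 0.
With identical mines, set every x_j = x: then 35.8 − 4x − 6x = 0, i.e. x = 35.8/10 = 3.58.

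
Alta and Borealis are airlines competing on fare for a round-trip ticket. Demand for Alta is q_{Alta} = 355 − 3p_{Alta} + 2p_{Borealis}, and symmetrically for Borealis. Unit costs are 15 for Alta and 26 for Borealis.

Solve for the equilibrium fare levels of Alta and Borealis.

Alta's profit: π = (p_{Alta} − 15)(355 − 3p_{Alta} + 2p_{Borealis}).
∂π/∂p_{Alta} = 400 − 6p_{Alta} + 2p_{Borealis} = 0 ⇒ p_{Alta} = 200/3 + (1/3)p_{Borealis}.
Similarly p_{Borealis} = 433/6 + (1/3)p_{Alta}.
Solving the two reaction functions simultaneously: (1 − (1/3)(1/3))p_{Alta} = 200/3 + (1/3)·(433/6), so (8/9)p_{Alta} = 1633/18 and p_{Alta} = 102.0625.
Then p_{Borealis} = 433/6 + (1/3)·102.0625 = 106.1875.

102.0625, 106.1875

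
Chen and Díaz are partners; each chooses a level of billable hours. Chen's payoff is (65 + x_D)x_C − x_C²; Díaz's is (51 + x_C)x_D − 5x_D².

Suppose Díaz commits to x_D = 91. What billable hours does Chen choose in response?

Expanding Chen's payoff: 65x_C + x_Dx_C − x_C².
∂π/∂x_C = 65 + x_D − 2x_C = 0, so x_C = 32.5 + 0.5x_D.
At x_D = 91: x_C = 32.5 + 0.5·91 = 78.

78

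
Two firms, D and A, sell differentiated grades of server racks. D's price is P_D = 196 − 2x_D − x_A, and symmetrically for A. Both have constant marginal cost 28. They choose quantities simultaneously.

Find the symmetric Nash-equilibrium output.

Firm D's profit: π = x_D(196 − 2x_D − x_A) − 28x_D.
∂π/∂x_D = 168 − 4x_D − x_A = 0 ⇒ x_D = 42 − 0.25x_A.
Setting x_D = x_A in the reaction function: x_D = 42 − 0.25x_D, so x_D = 42 / 1.25 = 33.6.

33.6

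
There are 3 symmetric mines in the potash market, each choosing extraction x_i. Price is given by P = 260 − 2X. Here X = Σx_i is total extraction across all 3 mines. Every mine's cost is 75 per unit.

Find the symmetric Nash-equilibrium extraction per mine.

A representative mine's profit is π_i = x_i(260 − 2X) − 75x_i, with X = x_i + Σ_{j≠i} x_j.
First-order condition: 185 − 4x_i − 2Σ_{j≠i} x_j = 0.
In a symmetric equilibrium every mine chooses the same x, so Σ_{j≠i} x_j = 2x. The condition becomes 185 − 8x = 0, giving x = 185/8 = 23.125.

23.125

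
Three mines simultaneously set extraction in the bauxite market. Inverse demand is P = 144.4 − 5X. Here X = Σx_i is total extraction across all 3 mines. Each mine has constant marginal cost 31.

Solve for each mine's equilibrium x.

A representative mine's profit is π_i = x_i(144.4 − 5X) − 31x_i, with X = x_i + Σ_{j≠i} x_j.
First-order condition: 113.4 − 10x_i − 5Σ_{j≠i} x_j = 0.
Imposing symmetry (x_j = x for all j) turns Σ_{j≠i} x_j into 2x, so 113.4 = 20x and x = 5.67.

5.67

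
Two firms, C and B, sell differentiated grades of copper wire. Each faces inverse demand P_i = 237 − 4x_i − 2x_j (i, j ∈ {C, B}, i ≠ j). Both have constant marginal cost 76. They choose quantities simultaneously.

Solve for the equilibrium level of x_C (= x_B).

16.1

Firm C's profit: π = x_C(237 − 4x_C − 2x_B) − 76x_C.
∂π/∂x_C = 161 − 8x_C − 2x_B = 0 ⇒ x_C = 20.125 − 0.25x_B.
The game is symmetric, so in equilibrium x_B = x_C: the reaction function gives 1.25x_C = 20.125, hence x_C = 16.1.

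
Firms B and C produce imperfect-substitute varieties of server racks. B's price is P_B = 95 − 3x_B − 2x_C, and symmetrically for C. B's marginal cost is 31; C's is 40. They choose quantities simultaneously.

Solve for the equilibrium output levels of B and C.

8.5625, 6.3125

Firm B's profit: π = x_B(95 − 3x_B − 2x_C) − 31x_B.
∂π/∂x_B = 64 − 6x_B − 2x_C = 0 ⇒ x_B = 32/3 − (1/3)x_C.
Similarly x_C = 55/6 − (1/3)x_B.
Substituting the second reaction function into the first: x_B = 32/3 − (1/3)(55/6 − (1/3)x_B), which gives (8/9)x_B = 137/18 ⇒ x_B = 8.5625.
Then x_C = 55/6 − (1/3)·8.5625 = 6.3125.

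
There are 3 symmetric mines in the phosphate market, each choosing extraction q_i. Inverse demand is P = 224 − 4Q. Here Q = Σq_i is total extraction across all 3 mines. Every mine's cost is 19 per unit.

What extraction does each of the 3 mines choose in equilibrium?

12.8125

A representative mine's profit is π_i = q_i(224 − 4Q) − 19q_i, with Q = q_i + Σ_{j≠i} q_j.
First-order condition: 205 − 8q_i − 4Σ_{j≠i} q_j = 0.
Imposing symmetry (q_j = q for all j) turns Σ_{j≠i} q_j into 2q, so 205 = 16q and q = 12.8125.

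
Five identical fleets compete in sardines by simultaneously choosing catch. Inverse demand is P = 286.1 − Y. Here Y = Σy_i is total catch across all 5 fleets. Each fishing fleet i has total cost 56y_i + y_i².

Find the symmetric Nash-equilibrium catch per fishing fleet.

28.7625

A representative fishing fleet's profit is π_i = y_i(286.1 − Y) − 56y_i − y_i², with Y = y_i + Σ_{j≠i} y_j.
First-order condition: 230.1 − 4y_i − Σ_{j≠i} y_j = 0.
Imposing symmetry (y_j = y for all j) turns Σ_{j≠i} y_j into 4y, so 230.1 = 8y and y = 28.7625.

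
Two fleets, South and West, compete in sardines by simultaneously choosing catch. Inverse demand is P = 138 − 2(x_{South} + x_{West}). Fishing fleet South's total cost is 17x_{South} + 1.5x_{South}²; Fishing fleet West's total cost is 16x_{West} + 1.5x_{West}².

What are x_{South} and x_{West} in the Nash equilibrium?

13.4, 13.6

Fishing fleet South's profit: π = x_{South}(138 − 2(x_{South} + x_{West})) − 17x_{South} − 1.5x_{South}².
∂π/∂x_{South} = 121 − 7x_{South} − 2x_{West} = 0, so x_{South} = 121/7 − (2/7)x_{West}.
By the same steps for West: x_{West} = 122/7 − (2/7)x_{South}.
Solving the two reaction functions simultaneously: (1 − (−2/7)(−2/7))x_{South} = 121/7 − (2/7)·(122/7), so (45/49)x_{South} = 603/49 and x_{South} = 13.4.
Then x_{West} = 122/7 − (2/7)·13.4 = 13.6.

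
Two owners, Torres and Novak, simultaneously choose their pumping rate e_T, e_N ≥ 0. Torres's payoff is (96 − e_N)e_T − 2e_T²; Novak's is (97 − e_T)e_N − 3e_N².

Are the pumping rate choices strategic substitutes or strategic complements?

strategic substitutes

Expanding Torres's payoff: 96e_T − e_Ne_T − 2e_T².
∂π/∂e_T = 96 − e_N − 4e_T = 0, so e_T = 24 − 0.25e_N.
The best-response slope de_T/de_N = −0.25 < 0: the reaction function is downward-sloping, so the choices are strategic substitutes.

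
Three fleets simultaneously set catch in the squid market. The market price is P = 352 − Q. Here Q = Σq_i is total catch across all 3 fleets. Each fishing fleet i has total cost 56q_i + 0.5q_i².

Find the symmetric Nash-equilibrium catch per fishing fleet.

A representative fishing fleet's profit is π_i = q_i(352 − Q) − 56q_i − 0.5q_i², with Q = q_i + Σ_{j≠i} q_j.
First-order condition: 296 − 3q_i − Σ_{j≠i} q_j = 0.
Imposing symmetry (q_j = q for all j) turns Σ_{j≠i} q_j into 2q, so 296 = 5q and q = 59.2.

59.2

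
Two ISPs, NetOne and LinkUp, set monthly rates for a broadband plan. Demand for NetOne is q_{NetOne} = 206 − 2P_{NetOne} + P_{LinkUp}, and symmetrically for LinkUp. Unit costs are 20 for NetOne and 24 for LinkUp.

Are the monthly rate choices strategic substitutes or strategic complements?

NetOne's profit: π = (P_{NetOne} − 20)(206 − 2P_{NetOne} + P_{LinkUp}).
∂π/∂P_{NetOne} = 246 − 4P_{NetOne} + P_{LinkUp} = 0 ⇒ P_{NetOne} = 61.5 + 0.25P_{LinkUp}.
The best-response slope dP_{NetOne}/dP_{LinkUp} = 0.25 > 0: the reaction function is upward-sloping, so the choices are strategic complements.

strategic complements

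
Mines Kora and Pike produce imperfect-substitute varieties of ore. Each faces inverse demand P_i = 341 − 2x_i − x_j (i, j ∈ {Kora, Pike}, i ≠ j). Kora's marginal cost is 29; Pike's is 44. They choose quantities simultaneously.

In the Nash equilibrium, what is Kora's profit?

8039.12

Mine Kora's profit: π = x_{Kora}(341 − 2x_{Kora} − x_{Pike}) − 29x_{Kora}.
∂π/∂x_{Kora} = 312 − 4x_{Kora} − x_{Pike} = 0 ⇒ x_{Kora} = 78 − 0.25x_{Pike}.
Similarly x_{Pike} = 74.25 − 0.25x_{Kora}.
Plugging x_{Pike} into Kora's best response: x_{Kora} = 78 − 0.25(74.25 − 0.25x_{Kora}) ⇒ 0.9375x_{Kora} = 59.4375, so x_{Kora} = 63.4.
Then x_{Pike} = 74.25 − 0.25·63.4 = 58.4.
P_{Kora} = 341 − 2·63.4 − 58.4 = 155.8.
Profit = (155.8 − 29)·63.4 = 8039.12.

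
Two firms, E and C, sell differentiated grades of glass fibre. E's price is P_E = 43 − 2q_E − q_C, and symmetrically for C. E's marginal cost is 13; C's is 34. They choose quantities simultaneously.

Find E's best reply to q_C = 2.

7

Firm E's profit: π = q_E(43 − 2q_E − q_C) − 13q_E.
∂π/∂q_E = 30 − 4q_E − q_C = 0 ⇒ q_E = 7.5 − 0.25q_C.
At q_C = 2: q_E = 7.5 − 0.25·2 = 7.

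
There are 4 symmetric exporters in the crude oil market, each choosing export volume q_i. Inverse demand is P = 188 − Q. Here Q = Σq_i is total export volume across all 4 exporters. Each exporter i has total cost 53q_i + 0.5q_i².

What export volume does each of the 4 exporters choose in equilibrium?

A representative exporter's profit is π_i = q_i(188 − Q) − 53q_i − 0.5q_i², with Q = q_i + Σ_{j≠i} q_j.
First-order condition: 135 − 3q_i − Σ_{j≠i} q_j = 0.
With identical exporters, set every q_j = q: then 135 − 3q − 3q = 0, i.e. q = 135/6 = 22.5.

22.5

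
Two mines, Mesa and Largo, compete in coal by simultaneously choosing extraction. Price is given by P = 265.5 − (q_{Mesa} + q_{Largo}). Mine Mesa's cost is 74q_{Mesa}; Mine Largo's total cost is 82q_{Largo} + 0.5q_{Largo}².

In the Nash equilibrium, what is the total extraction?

113.3

Mine Mesa's profit: π = q_{Mesa}(265.5 − (q_{Mesa} + q_{Largo})) − 74q_{Mesa}.
∂π/∂q_{Mesa} = 191.5 − 2q_{Mesa} − q_{Largo} = 0, so q_{Mesa} = 95.75 − 0.5q_{Largo}.
For Largo: ∂π/∂q_{Largo} = 183.5 − 3q_{Largo} − q_{Mesa} = 0 ⇒ q_{Largo} = 367/6 − (1/3)q_{Mesa}.
Plugging q_{Largo} into Mesa's best response: q_{Mesa} = 95.75 − 0.5(367/6 − (1/3)q_{Mesa}) ⇒ (5/6)q_{Mesa} = 391/6, so q_{Mesa} = 78.2.
Then q_{Largo} = 367/6 − (1/3)·78.2 = 35.1.
Total extraction: 78.2 + 35.1 = 113.3.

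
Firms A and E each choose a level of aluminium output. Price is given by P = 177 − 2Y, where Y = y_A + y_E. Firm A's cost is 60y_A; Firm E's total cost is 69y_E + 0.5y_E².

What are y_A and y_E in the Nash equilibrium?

23.0625, 12.375

Firm A's profit: π = y_A(177 − 2(y_A + y_E)) − 60y_A.
∂π/∂y_A = 117 − 4y_A − 2y_E = 0, so y_A = 29.25 − 0.5y_E.
For E: ∂π/∂y_E = 108 − 5y_E − 2y_A = 0 ⇒ y_E = 21.6 − 0.4y_A.
Substituting the second reaction function into the first: y_A = 29.25 − 0.5(21.6 − 0.4y_A), which gives 0.8y_A = 18.45 ⇒ y_A = 23.0625.
Then y_E = 21.6 − 0.4·23.0625 = 12.375.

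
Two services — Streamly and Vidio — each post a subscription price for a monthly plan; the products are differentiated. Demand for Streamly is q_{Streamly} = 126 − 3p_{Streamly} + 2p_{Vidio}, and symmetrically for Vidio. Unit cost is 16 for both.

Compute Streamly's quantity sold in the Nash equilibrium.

Streamly's profit: π = (p_{Streamly} − 16)(126 − 3p_{Streamly} + 2p_{Vidio}).
∂π/∂p_{Streamly} = 174 − 6p_{Streamly} + 2p_{Vidio} = 0 ⇒ p_{Streamly} = 29 + (1/3)p_{Vidio}.
Setting p_{Streamly} = p_{Vidio} in the reaction function: p_{Streamly} = 29 + (1/3)p_{Streamly}, so p_{Streamly} = 29 / (2/3) = 43.5.
q_{Streamly} = 126 − 3·43.5 + 2·43.5 = 82.5.

82.5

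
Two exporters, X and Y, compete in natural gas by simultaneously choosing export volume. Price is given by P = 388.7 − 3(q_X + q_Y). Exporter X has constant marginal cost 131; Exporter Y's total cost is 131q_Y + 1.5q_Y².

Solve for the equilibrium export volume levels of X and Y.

Exporter X's profit: π = q_X(388.7 − 3(q_X + q_Y)) − 131q_X.
∂π/∂q_X = 257.7 − 6q_X − 3q_Y = 0, so q_X = 42.95 − 0.5q_Y.
For Y: ∂π/∂q_Y = 257.7 − 9q_Y − 3q_X = 0 ⇒ q_Y = 859/30 − (1/3)q_X.
Solving the two reaction functions simultaneously: (1 − (−0.5)(−1/3))q_X = 42.95 − 0.5·(859/30), so (5/6)q_X = 859/30 and q_X = 34.36.
Then q_Y = 859/30 − (1/3)·34.36 = 17.18.

34.36, 17.18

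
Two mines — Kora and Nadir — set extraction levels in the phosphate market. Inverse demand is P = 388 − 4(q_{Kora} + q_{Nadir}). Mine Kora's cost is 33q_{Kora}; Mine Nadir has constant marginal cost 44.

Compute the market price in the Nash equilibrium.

Mine Kora's profit: π = q_{Kora}(388 − 4(q_{Kora} + q_{Nadir})) − 33q_{Kora}.
∂π/∂q_{Kora} = 355 − 8q_{Kora} − 4q_{Nadir} = 0, so q_{Kora} = 44.375 − 0.5q_{Nadir}.
By the same steps for Nadir: q_{Nadir} = 43 − 0.5q_{Kora}.
Solving the two reaction functions simultaneously: (1 − (−0.5)(−0.5))q_{Kora} = 44.375 − 0.5·43, so 0.75q_{Kora} = 22.875 and q_{Kora} = 30.5.
Then q_{Nadir} = 43 − 0.5·30.5 = 27.75.
Equilibrium price: P = 388 − 4·58.25 = 155.

155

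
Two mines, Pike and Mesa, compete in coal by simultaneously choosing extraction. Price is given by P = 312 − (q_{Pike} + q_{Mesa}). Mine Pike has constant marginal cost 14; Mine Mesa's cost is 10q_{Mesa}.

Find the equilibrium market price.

112

Mine Pike's profit: π = q_{Pike}(312 − (q_{Pike} + q_{Mesa})) − 14q_{Pike}.
∂π/∂q_{Pike} = 298 − 2q_{Pike} − q_{Mesa} = 0, so q_{Pike} = 149 − 0.5q_{Mesa}.
By the same steps for Mesa: q_{Mesa} = 151 − 0.5q_{Pike}.
Solving the two reaction functions simultaneously: (1 − (−0.5)(−0.5))q_{Pike} = 149 − 0.5·151, so 0.75q_{Pike} = 73.5 and q_{Pike} = 98.
Then q_{Mesa} = 151 − 0.5·98 = 102.
Equilibrium price: P = 312 − 200 = 112.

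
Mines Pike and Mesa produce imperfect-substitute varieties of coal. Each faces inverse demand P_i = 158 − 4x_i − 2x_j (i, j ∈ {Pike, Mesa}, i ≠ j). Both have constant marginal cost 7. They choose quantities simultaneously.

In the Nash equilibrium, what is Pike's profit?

Mine Pike's profit: π = x_{Pike}(158 − 4x_{Pike} − 2x_{Mesa}) − 7x_{Pike}.
∂π/∂x_{Pike} = 151 − 8x_{Pike} − 2x_{Mesa} = 0 ⇒ x_{Pike} = 18.875 − 0.25x_{Mesa}.
By symmetry x_{Mesa} = x_{Pike}; substituting into the reaction function, 1.25x_{Pike} = 18.875 and x_{Pike} = 15.1.
P_{Pike} = 158 − 4·15.1 − 2·15.1 = 67.4.
Profit = (67.4 − 7)·15.1 = 912.04.

912.04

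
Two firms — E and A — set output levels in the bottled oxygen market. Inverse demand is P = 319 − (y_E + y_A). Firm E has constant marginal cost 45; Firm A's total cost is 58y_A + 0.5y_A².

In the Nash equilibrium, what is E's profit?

12588.84

Firm E's profit: π = y_E(319 − (y_E + y_A)) − 45y_E.
∂π/∂y_E = 274 − 2y_E − y_A = 0, so y_E = 137 − 0.5y_A.
For A: ∂π/∂y_A = 261 − 3y_A − y_E = 0 ⇒ y_A = 87 − (1/3)y_E.
Solving the two reaction functions simultaneously: (1 − (−0.5)(−1/3))y_E = 137 − 0.5·87, so (5/6)y_E = 93.5 and y_E = 112.2.
Then y_A = 87 − (1/3)·112.2 = 49.6.
Price P = 319 − 161.8 = 157.2.
E's profit: (157.2 − 45)·112.2 = 12588.84.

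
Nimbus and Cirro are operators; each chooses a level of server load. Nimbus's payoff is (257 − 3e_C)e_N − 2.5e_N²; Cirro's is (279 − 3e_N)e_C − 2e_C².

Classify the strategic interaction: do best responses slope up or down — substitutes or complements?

strategic substitutes

Expanding Nimbus's payoff: 257e_N − 3e_Ce_N − 2.5e_N².
∂π/∂e_N = 257 − 3e_C − 5e_N = 0, so e_N = 51.4 − 0.6e_C.
The best-response slope de_N/de_C = −0.6 < 0: the reaction function is downward-sloping, so the choices are strategic substitutes.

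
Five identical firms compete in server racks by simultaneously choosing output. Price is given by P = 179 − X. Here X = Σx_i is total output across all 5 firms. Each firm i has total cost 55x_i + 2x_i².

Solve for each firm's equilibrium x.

A representative firm's profit is π_i = x_i(179 − X) − 55x_i − 2x_i², with X = x_i + Σ_{j≠i} x_j.
First-order condition: 124 − 6x_i − Σ_{j≠i} x_j = 0.
In a symmetric equilibrium every firm chooses the same x, so Σ_{j≠i} x_j = 4x. The condition becomes 124 − 10x = 0, giving x = 124/10 = 12.4.

12.4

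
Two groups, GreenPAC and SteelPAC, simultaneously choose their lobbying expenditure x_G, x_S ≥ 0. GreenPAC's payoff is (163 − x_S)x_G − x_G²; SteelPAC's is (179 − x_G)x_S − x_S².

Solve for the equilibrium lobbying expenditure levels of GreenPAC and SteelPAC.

Expanding GreenPAC's payoff: 163x_G − x_Sx_G − x_G².
∂π/∂x_G = 163 − x_S − 2x_G = 0, so x_G = 81.5 − 0.5x_S.
Likewise for SteelPAC: x_S = 89.5 − 0.5x_G.
Plugging x_S into GreenPAC's best response: x_G = 81.5 − 0.5(89.5 − 0.5x_G) ⇒ 0.75x_G = 36.75, so x_G = 49.
Then x_S = 89.5 − 0.5·49 = 65.

49, 65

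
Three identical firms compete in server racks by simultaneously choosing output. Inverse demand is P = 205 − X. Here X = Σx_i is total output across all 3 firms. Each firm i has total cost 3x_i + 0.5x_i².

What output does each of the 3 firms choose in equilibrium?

A representative firm's profit is π_i = x_i(205 − X) − 3x_i − 0.5x_i², with X = x_i + Σ_{j≠i} x_j.
First-order condition: 202 − 3x_i − Σ_{j≠i} x_j = 0.
With identical firms, set every x_j = x: then 202 − 3x − 2x = 0, i.e. x = 202/5 = 40.4.

40.4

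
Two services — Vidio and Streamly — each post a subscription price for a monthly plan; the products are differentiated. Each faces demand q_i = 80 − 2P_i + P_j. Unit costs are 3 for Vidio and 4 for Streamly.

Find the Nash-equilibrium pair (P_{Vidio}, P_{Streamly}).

28.8, 29.2

Vidio's profit: π = (P_{Vidio} − 3)(80 − 2P_{Vidio} + P_{Streamly}).
∂π/∂P_{Vidio} = 86 − 4P_{Vidio} + P_{Streamly} = 0 ⇒ P_{Vidio} = 21.5 + 0.25P_{Streamly}.
Similarly P_{Streamly} = 22 + 0.25P_{Vidio}.
Solving the two reaction functions simultaneously: (1 − (0.25)(0.25))P_{Vidio} = 21.5 + 0.25·22, so 0.9375P_{Vidio} = 27 and P_{Vidio} = 28.8.
Then P_{Streamly} = 22 + 0.25·28.8 = 29.2.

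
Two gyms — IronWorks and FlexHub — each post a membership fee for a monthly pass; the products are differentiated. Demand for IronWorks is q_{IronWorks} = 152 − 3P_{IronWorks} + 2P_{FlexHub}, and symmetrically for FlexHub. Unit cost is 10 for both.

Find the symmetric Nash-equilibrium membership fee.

IronWorks's profit: π = (P_{IronWorks} − 10)(152 − 3P_{IronWorks} + 2P_{FlexHub}).
∂π/∂P_{IronWorks} = 182 − 6P_{IronWorks} + 2P_{FlexHub} = 0 ⇒ P_{IronWorks} = 91/3 + (1/3)P_{FlexHub}.
The game is symmetric, so in equilibrium P_{FlexHub} = P_{IronWorks}: the reaction function gives (2/3)P_{IronWorks} = 91/3, hence P_{IronWorks} = 45.5.

45.5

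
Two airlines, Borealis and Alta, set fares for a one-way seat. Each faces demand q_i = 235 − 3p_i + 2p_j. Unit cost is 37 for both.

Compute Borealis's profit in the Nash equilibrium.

7350.75

Borealis's profit: π = (p_{Borealis} − 37)(235 − 3p_{Borealis} + 2p_{Alta}).
∂π/∂p_{Borealis} = 346 − 6p_{Borealis} + 2p_{Alta} = 0 ⇒ p_{Borealis} = 173/3 + (1/3)p_{Alta}.
Setting p_{Borealis} = p_{Alta} in the reaction function: p_{Borealis} = 173/3 + (1/3)p_{Borealis}, so p_{Borealis} = (173/3) / (2/3) = 86.5.
q_{Borealis} = 235 − 3·86.5 + 2·86.5 = 148.5.
Profit = (86.5 − 37)·148.5 = 7350.75.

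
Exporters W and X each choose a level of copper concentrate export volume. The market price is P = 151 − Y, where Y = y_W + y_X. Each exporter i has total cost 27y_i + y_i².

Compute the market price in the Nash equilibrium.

101.4

Exporter W's profit: π = y_W(151 − (y_W + y_X)) − 27y_W − y_W².
∂π/∂y_W = 124 − 4y_W − y_X = 0, so y_W = 31 − 0.25y_X.
Setting y_W = y_X in the reaction function: y_W = 31 − 0.25y_W, so y_W = 31 / 1.25 = 24.8.
Equilibrium price: P = 151 − 49.6 = 101.4.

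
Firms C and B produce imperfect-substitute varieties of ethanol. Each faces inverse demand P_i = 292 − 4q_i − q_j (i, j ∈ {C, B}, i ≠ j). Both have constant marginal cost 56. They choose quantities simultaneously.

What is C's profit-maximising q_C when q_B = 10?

28.25

Firm C's profit: π = q_C(292 − 4q_C − q_B) − 56q_C.
∂π/∂q_C = 236 − 8q_C − q_B = 0 ⇒ q_C = 29.5 − 0.125q_B.
At q_B = 10: q_C = 29.5 − 0.125·10 = 28.25.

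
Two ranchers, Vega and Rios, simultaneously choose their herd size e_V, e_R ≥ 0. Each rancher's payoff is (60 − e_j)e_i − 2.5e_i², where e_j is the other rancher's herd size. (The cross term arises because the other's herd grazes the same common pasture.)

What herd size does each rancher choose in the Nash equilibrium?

10

Vega's payoff is (60 − e_R)e_V − 2.5e_V².
∂π/∂e_V = 60 − e_R − 5e_V = 0, so e_V = 12 − 0.2e_R.
The game is symmetric, so in equilibrium e_R = e_V: the reaction function gives 1.2e_V = 12, hence e_V = 10.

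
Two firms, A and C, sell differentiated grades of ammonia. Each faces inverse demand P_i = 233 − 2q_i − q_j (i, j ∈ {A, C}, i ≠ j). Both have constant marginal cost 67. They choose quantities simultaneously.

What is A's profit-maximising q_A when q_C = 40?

Firm A's profit: π = q_A(233 − 2q_A − q_C) − 67q_A.
∂π/∂q_A = 166 − 4q_A − q_C = 0 ⇒ q_A = 41.5 − 0.25q_C.
At q_C = 40: q_A = 41.5 − 0.25·40 = 31.5.

31.5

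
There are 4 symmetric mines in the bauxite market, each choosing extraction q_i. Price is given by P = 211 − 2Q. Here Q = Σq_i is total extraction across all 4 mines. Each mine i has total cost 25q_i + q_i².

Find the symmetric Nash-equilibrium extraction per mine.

A representative mine's profit is π_i = q_i(211 − 2Q) − 25q_i − q_i², with Q = q_i + Σ_{j≠i} q_j.
First-order condition: 186 − 6q_i − 2Σ_{j≠i} q_j = 0.
Imposing symmetry (q_j = q for all j) turns Σ_{j≠i} q_j into 3q, so 186 = 12q and q = 15.5.

15.5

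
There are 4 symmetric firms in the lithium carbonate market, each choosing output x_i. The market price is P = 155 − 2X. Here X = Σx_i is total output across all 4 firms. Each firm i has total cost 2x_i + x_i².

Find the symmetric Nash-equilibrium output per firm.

12.75

A representative firm's profit is π_i = x_i(155 − 2X) − 2x_i − x_i², with X = x_i + Σ_{j≠i} x_j.
First-order condition: 153 − 6x_i − 2Σ_{j≠i} x_j = 0.
With identical firms, set every x_j = x: then 153 − 6x − 6x = 0, i.e. x = 153/12 = 12.75.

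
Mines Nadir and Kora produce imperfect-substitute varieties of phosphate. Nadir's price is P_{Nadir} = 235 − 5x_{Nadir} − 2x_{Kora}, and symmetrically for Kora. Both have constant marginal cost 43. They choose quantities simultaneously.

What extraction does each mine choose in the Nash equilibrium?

Mine Nadir's profit: π = x_{Nadir}(235 − 5x_{Nadir} − 2x_{Kora}) − 43x_{Nadir}.
∂π/∂x_{Nadir} = 192 − 10x_{Nadir} − 2x_{Kora} = 0 ⇒ x_{Nadir} = 19.2 − 0.2x_{Kora}.
The game is symmetric, so in equilibrium x_{Kora} = x_{Nadir}: the reaction function gives 1.2x_{Nadir} = 19.2, hence x_{Nadir} = 16.

16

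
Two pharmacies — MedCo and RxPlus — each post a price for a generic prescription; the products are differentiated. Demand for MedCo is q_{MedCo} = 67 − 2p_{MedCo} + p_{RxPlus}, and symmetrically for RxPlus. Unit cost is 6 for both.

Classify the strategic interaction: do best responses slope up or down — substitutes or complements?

strategic complements

MedCo's profit: π = (p_{MedCo} − 6)(67 − 2p_{MedCo} + p_{RxPlus}).
∂π/∂p_{MedCo} = 79 − 4p_{MedCo} + p_{RxPlus} = 0 ⇒ p_{MedCo} = 19.75 + 0.25p_{RxPlus}.
The best-response slope dp_{MedCo}/dp_{RxPlus} = 0.25 > 0: the reaction function is upward-sloping, so the choices are strategic complements.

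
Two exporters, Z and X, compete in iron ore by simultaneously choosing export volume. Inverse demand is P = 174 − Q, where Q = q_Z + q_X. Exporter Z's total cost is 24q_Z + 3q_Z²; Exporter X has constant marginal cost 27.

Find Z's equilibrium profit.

Exporter Z's profit: π = q_Z(174 − (q_Z + q_X)) − 24q_Z − 3q_Z².
∂π/∂q_Z = 150 − 8q_Z − q_X = 0, so q_Z = 18.75 − 0.125q_X.
For X: ∂π/∂q_X = 147 − 2q_X − q_Z = 0 ⇒ q_X = 73.5 − 0.5q_Z.
Solving the two reaction functions simultaneously: (1 − (−0.125)(−0.5))q_Z = 18.75 − 0.125·73.5, so 0.9375q_Z = 9.5625 and q_Z = 10.2.
Then q_X = 73.5 − 0.5·10.2 = 68.4.
Price P = 174 − 78.6 = 95.4.
Z's profit: (95.4 − 24)·10.2 − 3(10.2)² = 416.16.

416.16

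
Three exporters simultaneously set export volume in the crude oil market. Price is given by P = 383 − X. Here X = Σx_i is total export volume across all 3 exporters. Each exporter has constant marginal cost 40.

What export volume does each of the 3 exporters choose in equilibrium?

A representative exporter's profit is π_i = x_i(383 − X) − 40x_i, with X = x_i + Σ_{j≠i} x_j.
First-order condition: 343 − 2x_i − Σ_{j≠i} x_j = 0.
Imposing symmetry (x_j = x for all j) turns Σ_{j≠i} x_j into 2x, so 343 = 4x and x = 85.75.

85.75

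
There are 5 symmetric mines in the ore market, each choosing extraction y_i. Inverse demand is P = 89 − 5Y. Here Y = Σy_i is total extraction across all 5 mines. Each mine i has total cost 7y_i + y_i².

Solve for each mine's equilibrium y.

A representative mine's profit is π_i = y_i(89 − 5Y) − 7y_i − y_i², with Y = y_i + Σ_{j≠i} y_j.
First-order condition: 82 − 12y_i − 5Σ_{j≠i} y_j = 0.
In a symmetric equilibrium every mine chooses the same y, so Σ_{j≠i} y_j = 4y. The condition becomes 82 − 32y = 0, giving y = 82/32 = 2.5625.

2.5625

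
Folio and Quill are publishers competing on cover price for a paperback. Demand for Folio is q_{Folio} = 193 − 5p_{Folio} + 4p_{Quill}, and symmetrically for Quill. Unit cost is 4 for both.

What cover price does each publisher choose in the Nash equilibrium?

Folio's profit: π = (p_{Folio} − 4)(193 − 5p_{Folio} + 4p_{Quill}).
∂π/∂p_{Folio} = 213 − 10p_{Folio} + 4p_{Quill} = 0 ⇒ p_{Folio} = 21.3 + 0.4p_{Quill}.
By symmetry p_{Quill} = p_{Folio}; substituting into the reaction function, 0.6p_{Folio} = 21.3 and p_{Folio} = 35.5.

35.5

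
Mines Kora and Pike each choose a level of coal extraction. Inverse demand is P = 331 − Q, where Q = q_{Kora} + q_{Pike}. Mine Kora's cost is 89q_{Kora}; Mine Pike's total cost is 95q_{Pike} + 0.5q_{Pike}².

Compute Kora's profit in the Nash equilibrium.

9604

Mine Kora's profit: π = q_{Kora}(331 − (q_{Kora} + q_{Pike})) − 89q_{Kora}.
∂π/∂q_{Kora} = 242 − 2q_{Kora} − q_{Pike} = 0, so q_{Kora} = 121 − 0.5q_{Pike}.
For Pike: ∂π/∂q_{Pike} = 236 − 3q_{Pike} − q_{Kora} = 0 ⇒ q_{Pike} = 236/3 − (1/3)q_{Kora}.
Solving the two reaction functions simultaneously: (1 − (−0.5)(−1/3))q_{Kora} = 121 − 0.5·(236/3), so (5/6)q_{Kora} = 245/3 and q_{Kora} = 98.
Then q_{Pike} = 236/3 − (1/3)·98 = 46.
Price P = 331 − 144 = 187.
Kora's profit: (187 − 89)·98 = 9604.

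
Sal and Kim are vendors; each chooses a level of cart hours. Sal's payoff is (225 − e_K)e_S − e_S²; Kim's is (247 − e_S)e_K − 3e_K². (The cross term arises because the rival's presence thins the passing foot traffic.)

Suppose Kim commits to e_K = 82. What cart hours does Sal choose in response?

71.5

Expanding Sal's payoff: 225e_S − e_Ke_S − e_S².
∂π/∂e_S = 225 − e_K − 2e_S = 0, so e_S = 112.5 − 0.5e_K.
At e_K = 82: e_S = 112.5 − 0.5·82 = 71.5.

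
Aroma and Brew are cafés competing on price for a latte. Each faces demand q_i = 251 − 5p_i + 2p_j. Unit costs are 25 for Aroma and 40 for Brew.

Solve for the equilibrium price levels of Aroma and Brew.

Aroma's profit: π = (p_{Aroma} − 25)(251 − 5p_{Aroma} + 2p_{Brew}).
∂π/∂p_{Aroma} = 376 − 10p_{Aroma} + 2p_{Brew} = 0 ⇒ p_{Aroma} = 37.6 + 0.2p_{Brew}.
Similarly p_{Brew} = 45.1 + 0.2p_{Aroma}.
Plugging p_{Brew} into Aroma's best response: p_{Aroma} = 37.6 + 0.2(45.1 + 0.2p_{Aroma}) ⇒ 0.96p_{Aroma} = 46.62, so p_{Aroma} = 48.5625.
Then p_{Brew} = 45.1 + 0.2·48.5625 = 54.8125.

48.5625, 54.8125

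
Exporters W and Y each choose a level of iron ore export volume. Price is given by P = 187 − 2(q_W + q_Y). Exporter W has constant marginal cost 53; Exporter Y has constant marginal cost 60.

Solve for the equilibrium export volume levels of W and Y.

Exporter W's profit: π = q_W(187 − 2(q_W + q_Y)) − 53q_W.
∂π/∂q_W = 134 − 4q_W − 2q_Y = 0, so q_W = 33.5 − 0.5q_Y.
By the same steps for Y: q_Y = 31.75 − 0.5q_W.
Plugging q_Y into W's best response: q_W = 33.5 − 0.5(31.75 − 0.5q_W) ⇒ 0.75q_W = 17.625, so q_W = 23.5.
Then q_Y = 31.75 − 0.5·23.5 = 20.

23.5, 20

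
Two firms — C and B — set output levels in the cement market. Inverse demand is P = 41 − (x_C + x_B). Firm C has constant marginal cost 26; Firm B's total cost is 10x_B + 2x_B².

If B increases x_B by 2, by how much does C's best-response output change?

-1

Firm C's profit: π = x_C(41 − (x_C + x_B)) − 26x_C.
∂π/∂x_C = 15 − 2x_C − x_B = 0, so x_C = 7.5 − 0.5x_B.
The reaction-function slope is −0.5, so a 2-unit rise in x_B moves x_C by −0.5 × 2 = −1. C's best response falls — the actions are strategic substitutes.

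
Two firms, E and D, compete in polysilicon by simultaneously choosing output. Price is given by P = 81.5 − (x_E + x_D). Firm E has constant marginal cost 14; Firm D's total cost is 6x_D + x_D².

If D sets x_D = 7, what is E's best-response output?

Firm E's profit: π = x_E(81.5 − (x_E + x_D)) − 14x_E.
∂π/∂x_E = 67.5 − 2x_E − x_D = 0, so x_E = 33.75 − 0.5x_D.
At x_D = 7: x_E = 33.75 − 0.5·7 = 30.25.

30.25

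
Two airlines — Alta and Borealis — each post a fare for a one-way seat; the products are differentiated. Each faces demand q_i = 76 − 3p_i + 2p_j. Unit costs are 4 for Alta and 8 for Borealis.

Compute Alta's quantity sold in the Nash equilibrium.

Alta's profit: π = (p_{Alta} − 4)(76 − 3p_{Alta} + 2p_{Borealis}).
∂π/∂p_{Alta} = 88 − 6p_{Alta} + 2p_{Borealis} = 0 ⇒ p_{Alta} = 44/3 + (1/3)p_{Borealis}.
Similarly p_{Borealis} = 50/3 + (1/3)p_{Alta}.
Solving the two reaction functions simultaneously: (1 − (1/3)(1/3))p_{Alta} = 44/3 + (1/3)·(50/3), so (8/9)p_{Alta} = 182/9 and p_{Alta} = 22.75.
Then p_{Borealis} = 50/3 + (1/3)·22.75 = 24.25.
q_{Alta} = 76 − 3·22.75 + 2·24.25 = 56.25.

56.25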